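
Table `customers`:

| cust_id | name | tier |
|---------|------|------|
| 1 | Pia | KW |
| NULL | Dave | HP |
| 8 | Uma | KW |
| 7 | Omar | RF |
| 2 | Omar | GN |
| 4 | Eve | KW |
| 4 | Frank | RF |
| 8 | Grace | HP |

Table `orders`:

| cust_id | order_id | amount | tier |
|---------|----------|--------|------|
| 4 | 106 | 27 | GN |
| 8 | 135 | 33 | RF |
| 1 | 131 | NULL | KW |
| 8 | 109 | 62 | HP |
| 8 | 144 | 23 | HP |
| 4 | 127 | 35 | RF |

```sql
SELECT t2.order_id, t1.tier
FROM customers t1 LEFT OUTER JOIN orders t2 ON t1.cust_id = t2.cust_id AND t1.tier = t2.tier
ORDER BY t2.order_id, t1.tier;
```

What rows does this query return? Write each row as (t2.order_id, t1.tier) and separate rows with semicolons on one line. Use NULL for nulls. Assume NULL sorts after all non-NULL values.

(109, HP); (127, RF); (131, KW); (144, HP); (NULL, GN); (NULL, HP); (NULL, KW); (NULL, KW); (NULL, RF)

LEFT JOIN keeps every row from `customers`; unmatched rows get NULL for `orders`'s columns.
Matching on t1.cust_id = t2.cust_id AND t1.tier = t2.tier. A NULL in a compared column never satisfies the condition.
Matched pairs: 4; unmatched t1 rows kept: 5.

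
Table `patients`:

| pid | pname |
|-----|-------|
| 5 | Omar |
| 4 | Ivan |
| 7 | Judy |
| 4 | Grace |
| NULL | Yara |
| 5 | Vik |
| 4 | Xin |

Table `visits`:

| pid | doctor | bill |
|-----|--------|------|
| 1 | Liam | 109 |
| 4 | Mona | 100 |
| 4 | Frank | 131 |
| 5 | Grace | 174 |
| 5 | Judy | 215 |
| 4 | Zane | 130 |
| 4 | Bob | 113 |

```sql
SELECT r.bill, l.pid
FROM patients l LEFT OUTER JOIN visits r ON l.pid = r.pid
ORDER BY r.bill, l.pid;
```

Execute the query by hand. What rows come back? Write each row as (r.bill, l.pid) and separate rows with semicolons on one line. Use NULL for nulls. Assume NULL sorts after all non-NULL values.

(100, 4); (100, 4); (100, 4); (113, 4); (113, 4); (113, 4); (130, 4); (130, 4); (130, 4); (131, 4); (131, 4); (131, 4); (174, 5); (174, 5); (215, 5); (215, 5); (NULL, 7); (NULL, NULL)

LEFT JOIN keeps every row from `patients`; unmatched rows get NULL for `visits`'s columns.
Matching on l.pid = r.pid. A NULL in a compared column never satisfies the condition.
- pid=5: 2 matching r row(s), so 2 row(s) emitted.
- pid=4: 4 matching r row(s), so 4 row(s) emitted.
- pid=7: no r row matches, row kept with r columns NULL.
- pid=4: 4 matching r row(s), so 4 row(s) emitted.
- pid=NULL: no r row matches, row kept with r columns NULL.
- pid=5: 2 matching r row(s), so 2 row(s) emitted.
- pid=4: 4 matching r row(s), so 4 row(s) emitted.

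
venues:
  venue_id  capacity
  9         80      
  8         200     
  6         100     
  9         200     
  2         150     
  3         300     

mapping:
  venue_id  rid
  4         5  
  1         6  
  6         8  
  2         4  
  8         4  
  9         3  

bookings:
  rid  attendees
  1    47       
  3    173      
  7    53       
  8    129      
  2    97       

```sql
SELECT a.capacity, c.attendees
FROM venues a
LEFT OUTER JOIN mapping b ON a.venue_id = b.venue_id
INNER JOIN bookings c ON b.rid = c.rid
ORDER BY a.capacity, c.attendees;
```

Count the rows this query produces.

3

Evaluate left to right. First `venues a LEFT JOIN mapping b` on venue_id: 6 row(s).
Then INNER JOIN `bookings c` on rid: keep only rows whose b.rid appears in c.
Result: 3 row(s).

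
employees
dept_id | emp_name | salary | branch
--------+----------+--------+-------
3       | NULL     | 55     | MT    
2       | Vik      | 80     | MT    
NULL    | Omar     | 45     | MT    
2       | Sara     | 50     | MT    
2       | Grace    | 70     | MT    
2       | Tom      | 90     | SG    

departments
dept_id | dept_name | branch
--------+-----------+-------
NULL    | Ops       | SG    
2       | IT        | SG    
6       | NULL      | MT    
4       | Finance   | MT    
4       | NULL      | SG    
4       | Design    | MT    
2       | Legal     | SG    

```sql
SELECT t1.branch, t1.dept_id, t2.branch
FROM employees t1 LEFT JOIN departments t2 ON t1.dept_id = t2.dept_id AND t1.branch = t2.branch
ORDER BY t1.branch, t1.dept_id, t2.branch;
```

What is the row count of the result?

7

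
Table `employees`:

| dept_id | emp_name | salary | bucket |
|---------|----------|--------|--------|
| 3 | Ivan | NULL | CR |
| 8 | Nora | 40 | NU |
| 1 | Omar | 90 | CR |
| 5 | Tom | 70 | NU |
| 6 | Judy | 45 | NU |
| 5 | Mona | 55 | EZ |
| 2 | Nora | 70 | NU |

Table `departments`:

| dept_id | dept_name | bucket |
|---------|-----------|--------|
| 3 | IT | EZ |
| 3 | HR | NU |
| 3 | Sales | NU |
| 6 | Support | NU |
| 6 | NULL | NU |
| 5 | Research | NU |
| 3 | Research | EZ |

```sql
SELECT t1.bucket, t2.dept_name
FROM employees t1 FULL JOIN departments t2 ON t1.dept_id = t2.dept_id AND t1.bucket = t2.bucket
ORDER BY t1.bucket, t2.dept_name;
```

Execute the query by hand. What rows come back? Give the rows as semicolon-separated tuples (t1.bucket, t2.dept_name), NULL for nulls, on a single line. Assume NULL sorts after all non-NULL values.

FULL OUTER JOIN keeps every row from both sides; unmatched rows get NULL for the other side's columns.
Matching on t1.dept_id = t2.dept_id AND t1.bucket = t2.bucket.
Matched pairs: 3; unmatched t1 rows kept: 5; unmatched t2 rows kept: 4.

(CR, NULL); (CR, NULL); (EZ, NULL); (NU, Research); (NU, Support); (NU, NULL); (NU, NULL); (NU, NULL); (NULL, HR); (NULL, IT); (NULL, Research); (NULL, Sales)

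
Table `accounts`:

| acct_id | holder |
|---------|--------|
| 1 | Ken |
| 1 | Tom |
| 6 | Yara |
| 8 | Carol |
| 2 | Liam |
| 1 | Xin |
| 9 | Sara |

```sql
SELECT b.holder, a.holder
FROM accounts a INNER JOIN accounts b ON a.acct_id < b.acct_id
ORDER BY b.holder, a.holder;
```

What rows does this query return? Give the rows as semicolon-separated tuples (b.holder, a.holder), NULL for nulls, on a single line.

(Carol, Ken); (Carol, Liam); (Carol, Tom); (Carol, Xin); (Carol, Yara); (Liam, Ken); (Liam, Tom); (Liam, Xin); (Sara, Carol); (Sara, Ken); (Sara, Liam); (Sara, Tom); (Sara, Xin); (Sara, Yara); (Yara, Ken); (Yara, Liam); (Yara, Tom); (Yara, Xin)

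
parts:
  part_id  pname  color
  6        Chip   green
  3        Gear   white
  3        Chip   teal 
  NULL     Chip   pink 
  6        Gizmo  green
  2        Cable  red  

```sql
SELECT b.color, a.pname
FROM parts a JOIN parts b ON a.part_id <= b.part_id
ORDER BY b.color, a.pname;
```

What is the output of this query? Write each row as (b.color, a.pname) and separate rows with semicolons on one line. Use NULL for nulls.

(green, Cable); (green, Cable); (green, Chip); (green, Chip); (green, Chip); (green, Chip); (green, Gear); (green, Gear); (green, Gizmo); (green, Gizmo); (red, Cable); (teal, Cable); (teal, Chip); (teal, Gear); (white, Cable); (white, Chip); (white, Gear)

INNER JOIN keeps only pairs where the ON condition holds.
Matching on a.part_id <= b.part_id. A NULL in a compared column never satisfies the condition.
- a (part_id=6) pairs with 2 row(s) of b.
- a (part_id=3) pairs with 4 row(s) of b.
- a (part_id=3) pairs with 4 row(s) of b.
- a (part_id=NULL) has no partner → excluded.
- a (part_id=6) pairs with 2 row(s) of b.
- a (part_id=2) pairs with 5 row(s) of b.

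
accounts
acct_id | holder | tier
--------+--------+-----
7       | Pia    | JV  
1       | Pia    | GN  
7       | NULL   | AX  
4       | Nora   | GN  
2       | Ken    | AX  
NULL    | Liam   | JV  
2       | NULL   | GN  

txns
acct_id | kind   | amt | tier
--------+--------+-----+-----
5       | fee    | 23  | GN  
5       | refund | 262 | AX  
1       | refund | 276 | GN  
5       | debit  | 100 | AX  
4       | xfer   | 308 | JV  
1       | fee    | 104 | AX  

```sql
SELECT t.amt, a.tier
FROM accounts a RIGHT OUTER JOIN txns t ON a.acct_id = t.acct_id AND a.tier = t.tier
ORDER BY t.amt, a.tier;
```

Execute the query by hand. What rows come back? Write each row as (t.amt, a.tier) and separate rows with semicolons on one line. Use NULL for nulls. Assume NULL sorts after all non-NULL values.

(23, NULL); (100, NULL); (104, NULL); (262, NULL); (276, GN); (308, NULL)

RIGHT JOIN keeps every row from `txns`; unmatched rows get NULL for `accounts`'s columns.
Matching on a.acct_id = t.acct_id AND a.tier = t.tier. A NULL in a compared column never satisfies the condition.
- a row (acct_id=7, tier=JV): no match.
- a row (acct_id=1, tier=GN): matches 1 t row(s) → 1 output row(s).
- a row (acct_id=7, tier=AX): no match.
- a row (acct_id=4, tier=GN): no match.
- a row (acct_id=2, tier=AX): no match.
- a row (acct_id=NULL, tier=JV): no match.
- a row (acct_id=2, tier=GN): no match.
- 5 row(s) from t found no a partner → padded with NULL.
After projecting and ordering:
t.amt | a.tier
23 | NULL
100 | NULL
104 | NULL
262 | NULL
276 | GN
308 | NULL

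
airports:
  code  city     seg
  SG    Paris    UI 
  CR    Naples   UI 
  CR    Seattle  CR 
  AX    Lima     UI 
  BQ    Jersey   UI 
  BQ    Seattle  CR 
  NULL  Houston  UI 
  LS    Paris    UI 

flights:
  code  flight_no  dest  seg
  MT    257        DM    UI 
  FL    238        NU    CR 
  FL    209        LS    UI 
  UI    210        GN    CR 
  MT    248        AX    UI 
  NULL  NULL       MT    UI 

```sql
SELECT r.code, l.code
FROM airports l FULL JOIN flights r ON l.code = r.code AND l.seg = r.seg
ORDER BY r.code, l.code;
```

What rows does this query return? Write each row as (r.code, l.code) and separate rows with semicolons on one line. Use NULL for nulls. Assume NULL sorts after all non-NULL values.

(FL, NULL); (FL, NULL); (MT, NULL); (MT, NULL); (UI, NULL); (NULL, AX); (NULL, BQ); (NULL, BQ); (NULL, CR); (NULL, CR); (NULL, LS); (NULL, SG); (NULL, NULL); (NULL, NULL)

FULL OUTER JOIN keeps every row from both sides; unmatched rows get NULL for the other side's columns.
Matching on l.code = r.code AND l.seg = r.seg. A NULL in a compared column never satisfies the condition.
Matched pairs: 0; unmatched l rows kept: 8; unmatched r rows kept: 6.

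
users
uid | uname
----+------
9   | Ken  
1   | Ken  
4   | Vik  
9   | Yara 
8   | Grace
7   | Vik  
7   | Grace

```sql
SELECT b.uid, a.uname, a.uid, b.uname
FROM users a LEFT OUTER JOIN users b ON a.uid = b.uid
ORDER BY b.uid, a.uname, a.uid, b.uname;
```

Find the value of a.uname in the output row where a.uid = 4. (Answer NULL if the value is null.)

Vik

LEFT JOIN keeps every row from `users a`; unmatched rows get NULL for `users b`'s columns.
Matching on a.uid = b.uid.
Matched pairs: 11; unmatched a rows kept: 0.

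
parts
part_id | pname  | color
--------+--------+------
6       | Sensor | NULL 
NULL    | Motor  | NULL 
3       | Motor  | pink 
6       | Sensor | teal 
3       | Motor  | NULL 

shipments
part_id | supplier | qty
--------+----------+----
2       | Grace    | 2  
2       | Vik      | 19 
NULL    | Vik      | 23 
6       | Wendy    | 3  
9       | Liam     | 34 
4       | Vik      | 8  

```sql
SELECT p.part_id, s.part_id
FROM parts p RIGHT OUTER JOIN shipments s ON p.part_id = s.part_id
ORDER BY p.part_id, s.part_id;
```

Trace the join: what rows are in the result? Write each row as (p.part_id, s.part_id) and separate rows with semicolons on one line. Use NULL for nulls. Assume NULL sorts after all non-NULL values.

RIGHT JOIN keeps every row from `shipments`; unmatched rows get NULL for `parts`'s columns.
Matching on p.part_id = s.part_id. A NULL in a compared column never satisfies the condition.
- p row (part_id=6): matches 1 s row(s) → 1 output row(s).
- p row (part_id=NULL): no match.
- p row (part_id=3): no match.
- p row (part_id=6): matches 1 s row(s) → 1 output row(s).
- p row (part_id=3): no match.
- 5 s row(s) had no p match → kept, p columns NULL.
After projecting and ordering:
p.part_id | s.part_id
6 | 6
6 | 6
NULL | 2
NULL | 2
NULL | 4
NULL | 9
NULL | NULL

(6, 6); (6, 6); (NULL, 2); (NULL, 2); (NULL, 4); (NULL, 9); (NULL, NULL)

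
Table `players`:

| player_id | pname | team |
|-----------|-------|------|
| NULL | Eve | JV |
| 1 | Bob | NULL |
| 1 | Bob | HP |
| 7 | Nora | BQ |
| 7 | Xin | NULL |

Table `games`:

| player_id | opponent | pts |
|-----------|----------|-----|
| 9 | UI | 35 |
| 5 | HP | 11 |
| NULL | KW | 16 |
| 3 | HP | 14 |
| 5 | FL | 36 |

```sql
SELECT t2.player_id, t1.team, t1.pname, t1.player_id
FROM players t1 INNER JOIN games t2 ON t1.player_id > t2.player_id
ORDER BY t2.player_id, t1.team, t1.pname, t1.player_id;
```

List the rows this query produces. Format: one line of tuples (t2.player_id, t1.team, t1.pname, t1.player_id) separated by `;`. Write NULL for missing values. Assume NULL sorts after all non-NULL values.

(3, BQ, Nora, 7); (3, NULL, Xin, 7); (5, BQ, Nora, 7); (5, BQ, Nora, 7); (5, NULL, Xin, 7); (5, NULL, Xin, 7)

INNER JOIN keeps only pairs where the ON condition holds.
Matching on t1.player_id > t2.player_id. A NULL in a compared column never satisfies the condition.
- t1[0] player_id=NULL → no match; dropped.
- t1[1] player_id=1 → no match; dropped.
- t1[2] player_id=1 → no match; dropped.
- t1[3] player_id=7 → 3 match(es) in t2 → 3 row(s).
- t1[4] player_id=7 → 3 match(es) in t2 → 3 row(s).
After projecting and ordering:
t2.player_id | t1.team | t1.pname | t1.player_id
3 | BQ | Nora | 7
3 | NULL | Xin | 7
5 | BQ | Nora | 7
5 | BQ | Nora | 7
5 | NULL | Xin | 7
5 | NULL | Xin | 7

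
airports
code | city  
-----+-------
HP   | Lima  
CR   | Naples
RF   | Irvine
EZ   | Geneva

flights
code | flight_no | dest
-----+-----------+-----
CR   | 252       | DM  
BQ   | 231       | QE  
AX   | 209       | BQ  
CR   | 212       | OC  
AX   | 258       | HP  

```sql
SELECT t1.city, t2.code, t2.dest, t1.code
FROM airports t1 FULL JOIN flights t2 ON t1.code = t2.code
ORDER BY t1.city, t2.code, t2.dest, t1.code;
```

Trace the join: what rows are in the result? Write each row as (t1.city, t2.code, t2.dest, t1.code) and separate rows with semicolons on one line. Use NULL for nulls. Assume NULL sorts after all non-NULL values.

(Geneva, NULL, NULL, EZ); (Irvine, NULL, NULL, RF); (Lima, NULL, NULL, HP); (Naples, CR, DM, CR); (Naples, CR, OC, CR); (NULL, AX, BQ, NULL); (NULL, AX, HP, NULL); (NULL, BQ, QE, NULL)

FULL OUTER JOIN keeps every row from both sides; unmatched rows get NULL for the other side's columns.
Matching on t1.code = t2.code.
Matched pairs: 2; unmatched t1 rows kept: 3; unmatched t2 rows kept: 3.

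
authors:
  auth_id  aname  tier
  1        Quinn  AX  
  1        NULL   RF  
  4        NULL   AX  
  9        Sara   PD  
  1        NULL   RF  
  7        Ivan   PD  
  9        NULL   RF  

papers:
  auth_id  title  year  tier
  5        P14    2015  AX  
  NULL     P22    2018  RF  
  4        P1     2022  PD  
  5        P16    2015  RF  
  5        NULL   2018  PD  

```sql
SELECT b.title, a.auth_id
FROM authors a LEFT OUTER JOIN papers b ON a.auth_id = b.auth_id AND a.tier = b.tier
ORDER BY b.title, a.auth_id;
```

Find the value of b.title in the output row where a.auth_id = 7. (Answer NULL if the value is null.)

LEFT JOIN keeps every row from `authors`; unmatched rows get NULL for `papers`'s columns.
Matching on a.auth_id = b.auth_id AND a.tier = b.tier. A NULL in a compared column never satisfies the condition.
- a[0] auth_id=1, tier=AX → no match; kept with NULLs on the b side.
- a[1] auth_id=1, tier=RF → no match; kept with NULLs on the b side.
- a[2] auth_id=4, tier=AX → no match; kept with NULLs on the b side.
- a[3] auth_id=9, tier=PD → no match; kept with NULLs on the b side.
- a[4] auth_id=1, tier=RF → no match; kept with NULLs on the b side.
- a[5] auth_id=7, tier=PD → no match; kept with NULLs on the b side.
- a[6] auth_id=9, tier=RF → no match; kept with NULLs on the b side.

NULL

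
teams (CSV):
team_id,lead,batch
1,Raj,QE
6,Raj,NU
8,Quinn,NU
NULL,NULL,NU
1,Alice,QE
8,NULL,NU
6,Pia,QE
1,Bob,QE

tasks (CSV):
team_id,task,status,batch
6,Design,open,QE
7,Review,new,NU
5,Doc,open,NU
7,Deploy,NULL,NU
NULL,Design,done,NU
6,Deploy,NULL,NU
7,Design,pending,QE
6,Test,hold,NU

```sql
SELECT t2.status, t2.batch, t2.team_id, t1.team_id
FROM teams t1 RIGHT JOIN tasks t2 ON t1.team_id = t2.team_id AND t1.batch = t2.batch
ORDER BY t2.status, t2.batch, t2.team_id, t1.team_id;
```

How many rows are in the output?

RIGHT JOIN keeps every row from `tasks`; unmatched rows get NULL for `teams`'s columns.
Matching on t1.team_id = t2.team_id AND t1.batch = t2.batch. A NULL in a compared column never satisfies the condition.
- team_id=1, batch=QE: no matching t2 row.
- team_id=6, batch=NU: 2 matching t2 row(s), so 2 row(s) emitted.
- team_id=8, batch=NU: no matching t2 row.
- team_id=NULL, batch=NU: no matching t2 row.
- team_id=1, batch=QE: no matching t2 row.
- team_id=8, batch=NU: no matching t2 row.
- team_id=6, batch=QE: 1 matching t2 row(s), so 1 row(s) emitted.
- team_id=1, batch=QE: no matching t2 row.
- 5 t2 row(s) had no t1 match → kept, t1 columns NULL.
Total: 3 matched + 5 padded = 8 rows.

8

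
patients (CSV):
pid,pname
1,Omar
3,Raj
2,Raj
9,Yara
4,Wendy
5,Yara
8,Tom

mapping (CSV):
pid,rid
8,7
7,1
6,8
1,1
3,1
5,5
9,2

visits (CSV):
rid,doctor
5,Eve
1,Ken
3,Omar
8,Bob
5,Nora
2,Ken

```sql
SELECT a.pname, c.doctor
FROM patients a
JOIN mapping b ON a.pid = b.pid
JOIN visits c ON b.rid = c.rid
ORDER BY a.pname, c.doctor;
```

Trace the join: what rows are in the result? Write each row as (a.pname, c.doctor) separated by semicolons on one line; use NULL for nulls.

Joins associate left-to-right: patients INNER JOIN mapping on pid gives 5 intermediate row(s).
Then INNER JOIN `visits c` on rid: keep only rows whose b.rid appears in c.

(Omar, Ken); (Raj, Ken); (Yara, Eve); (Yara, Ken); (Yara, Nora)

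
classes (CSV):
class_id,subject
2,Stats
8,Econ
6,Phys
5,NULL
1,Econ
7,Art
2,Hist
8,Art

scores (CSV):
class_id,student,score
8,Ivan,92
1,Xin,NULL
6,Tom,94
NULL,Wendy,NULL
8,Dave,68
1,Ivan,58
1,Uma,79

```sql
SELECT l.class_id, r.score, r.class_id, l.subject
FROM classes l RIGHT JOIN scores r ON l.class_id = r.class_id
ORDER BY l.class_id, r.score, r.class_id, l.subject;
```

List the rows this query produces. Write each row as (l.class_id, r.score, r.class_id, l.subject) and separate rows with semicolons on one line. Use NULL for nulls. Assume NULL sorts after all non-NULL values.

RIGHT JOIN keeps every row from `scores`; unmatched rows get NULL for `classes`'s columns.
Matching on l.class_id = r.class_id. A NULL in a compared column never satisfies the condition.
- class_id=2: no matching r row.
- class_id=8: 2 matching r row(s), so 2 row(s) emitted.
- class_id=6: 1 matching r row(s), so 1 row(s) emitted.
- class_id=5: no matching r row.
- class_id=1: 3 matching r row(s), so 3 row(s) emitted.
- class_id=7: no matching r row.
- class_id=2: no matching r row.
- class_id=8: 2 matching r row(s), so 2 row(s) emitted.
- 1 row(s) from r found no l partner → padded with NULL.
After projecting and ordering:
l.class_id | r.score | r.class_id | l.subject
1 | 58 | 1 | Econ
1 | 79 | 1 | Econ
1 | NULL | 1 | Econ
6 | 94 | 6 | Phys
8 | 68 | 8 | Art
8 | 68 | 8 | Econ
8 | 92 | 8 | Art
8 | 92 | 8 | Econ
NULL | NULL | NULL | NULL

(1, 58, 1, Econ); (1, 79, 1, Econ); (1, NULL, 1, Econ); (6, 94, 6, Phys); (8, 68, 8, Art); (8, 68, 8, Econ); (8, 92, 8, Art); (8, 92, 8, Econ); (NULL, NULL, NULL, NULL)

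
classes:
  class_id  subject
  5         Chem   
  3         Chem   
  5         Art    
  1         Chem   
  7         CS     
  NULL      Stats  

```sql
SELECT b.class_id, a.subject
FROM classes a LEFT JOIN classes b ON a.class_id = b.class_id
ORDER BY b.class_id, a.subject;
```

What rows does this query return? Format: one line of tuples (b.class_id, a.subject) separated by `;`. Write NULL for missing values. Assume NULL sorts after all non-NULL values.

LEFT JOIN keeps every row from `classes a`; unmatched rows get NULL for `classes b`'s columns.
Matching on a.class_id = b.class_id. A NULL in a compared column never satisfies the condition.
- a row (class_id=5): matches 2 b row(s) → 2 output row(s).
- a row (class_id=3): matches 1 b row(s) → 1 output row(s).
- a row (class_id=5): matches 2 b row(s) → 2 output row(s).
- a row (class_id=1): matches 1 b row(s) → 1 output row(s).
- a row (class_id=7): matches 1 b row(s) → 1 output row(s).
- a row (class_id=NULL): no match → kept, b columns NULL.
After projecting and ordering:
b.class_id | a.subject
1 | Chem
3 | Chem
5 | Art
5 | Art
5 | Chem
5 | Chem
7 | CS
NULL | Stats

(1, Chem); (3, Chem); (5, Art); (5, Art); (5, Chem); (5, Chem); (7, CS); (NULL, Stats)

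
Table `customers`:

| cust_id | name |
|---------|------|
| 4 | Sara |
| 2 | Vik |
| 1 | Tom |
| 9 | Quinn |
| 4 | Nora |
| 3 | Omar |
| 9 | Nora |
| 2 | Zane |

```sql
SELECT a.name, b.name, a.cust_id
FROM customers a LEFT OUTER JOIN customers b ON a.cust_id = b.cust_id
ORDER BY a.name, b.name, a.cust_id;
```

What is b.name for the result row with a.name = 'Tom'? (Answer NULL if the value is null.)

Tom

LEFT JOIN keeps every row from `customers a`; unmatched rows get NULL for `customers b`'s columns.
Matching on a.cust_id = b.cust_id.
- a[0] cust_id=4 → 2 match(es) in b → 2 row(s).
- a[1] cust_id=2 → 2 match(es) in b → 2 row(s).
- a[2] cust_id=1 → 1 match(es) in b → 1 row(s).
- a[3] cust_id=9 → 2 match(es) in b → 2 row(s).
- a[4] cust_id=4 → 2 match(es) in b → 2 row(s).
- a[5] cust_id=3 → 1 match(es) in b → 1 row(s).
- a[6] cust_id=9 → 2 match(es) in b → 2 row(s).
- a[7] cust_id=2 → 2 match(es) in b → 2 row(s).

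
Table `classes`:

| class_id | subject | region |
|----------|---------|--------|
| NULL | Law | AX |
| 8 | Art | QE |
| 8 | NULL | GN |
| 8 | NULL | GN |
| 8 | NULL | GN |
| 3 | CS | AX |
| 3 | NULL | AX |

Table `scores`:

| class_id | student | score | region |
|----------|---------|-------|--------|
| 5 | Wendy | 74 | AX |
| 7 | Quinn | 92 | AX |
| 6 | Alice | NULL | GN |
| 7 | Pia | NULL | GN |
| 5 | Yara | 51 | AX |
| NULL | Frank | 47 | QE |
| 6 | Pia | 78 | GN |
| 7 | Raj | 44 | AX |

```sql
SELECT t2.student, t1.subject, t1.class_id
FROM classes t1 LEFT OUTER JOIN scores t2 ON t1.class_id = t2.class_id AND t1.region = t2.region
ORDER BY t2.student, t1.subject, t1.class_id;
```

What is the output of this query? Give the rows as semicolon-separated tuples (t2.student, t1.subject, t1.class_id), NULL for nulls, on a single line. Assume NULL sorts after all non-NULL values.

LEFT JOIN keeps every row from `classes`; unmatched rows get NULL for `scores`'s columns.
Matching on t1.class_id = t2.class_id AND t1.region = t2.region. A NULL in a compared column never satisfies the condition.
- t1[0] class_id=NULL, region=AX → no match; kept with NULLs on the t2 side.
- t1[1] class_id=8, region=QE → no match; kept with NULLs on the t2 side.
- t1[2] class_id=8, region=GN → no match; kept with NULLs on the t2 side.
- t1[3] class_id=8, region=GN → no match; kept with NULLs on the t2 side.
- t1[4] class_id=8, region=GN → no match; kept with NULLs on the t2 side.
- t1[5] class_id=3, region=AX → no match; kept with NULLs on the t2 side.
- t1[6] class_id=3, region=AX → no match; kept with NULLs on the t2 side.
After projecting and ordering:
t2.student | t1.subject | t1.class_id
NULL | Art | 8
NULL | CS | 3
NULL | Law | NULL
NULL | NULL | 3
NULL | NULL | 8
NULL | NULL | 8
NULL | NULL | 8

(NULL, Art, 8); (NULL, CS, 3); (NULL, Law, NULL); (NULL, NULL, 3); (NULL, NULL, 8); (NULL, NULL, 8); (NULL, NULL, 8)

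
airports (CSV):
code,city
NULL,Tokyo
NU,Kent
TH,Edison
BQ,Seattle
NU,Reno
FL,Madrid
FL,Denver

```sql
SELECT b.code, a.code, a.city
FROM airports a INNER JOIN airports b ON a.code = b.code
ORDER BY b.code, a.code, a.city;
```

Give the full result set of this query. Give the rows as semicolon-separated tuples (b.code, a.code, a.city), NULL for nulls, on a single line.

(BQ, BQ, Seattle); (FL, FL, Denver); (FL, FL, Denver); (FL, FL, Madrid); (FL, FL, Madrid); (NU, NU, Kent); (NU, NU, Kent); (NU, NU, Reno); (NU, NU, Reno); (TH, TH, Edison)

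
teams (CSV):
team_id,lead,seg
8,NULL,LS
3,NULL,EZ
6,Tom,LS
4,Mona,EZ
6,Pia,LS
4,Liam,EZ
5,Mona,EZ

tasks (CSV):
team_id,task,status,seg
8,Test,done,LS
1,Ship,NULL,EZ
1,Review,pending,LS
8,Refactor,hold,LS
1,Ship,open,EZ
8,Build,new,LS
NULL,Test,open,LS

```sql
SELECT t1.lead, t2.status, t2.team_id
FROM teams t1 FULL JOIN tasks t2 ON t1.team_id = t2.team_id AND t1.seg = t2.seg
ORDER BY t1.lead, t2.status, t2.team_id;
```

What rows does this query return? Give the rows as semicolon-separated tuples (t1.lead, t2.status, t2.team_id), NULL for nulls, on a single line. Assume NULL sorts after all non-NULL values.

FULL OUTER JOIN keeps every row from both sides; unmatched rows get NULL for the other side's columns.
Matching on t1.team_id = t2.team_id AND t1.seg = t2.seg. A NULL in a compared column never satisfies the condition.
- team_id=8, seg=LS: 3 matching t2 row(s), so 3 row(s) emitted.
- team_id=3, seg=EZ: no t2 row matches, row kept with t2 columns NULL.
- team_id=6, seg=LS: no t2 row matches, row kept with t2 columns NULL.
- team_id=4, seg=EZ: no t2 row matches, row kept with t2 columns NULL.
- team_id=6, seg=LS: no t2 row matches, row kept with t2 columns NULL.
- team_id=4, seg=EZ: no t2 row matches, row kept with t2 columns NULL.
- team_id=5, seg=EZ: no t2 row matches, row kept with t2 columns NULL.
- 4 row(s) from t2 found no t1 partner → padded with NULL.

(Liam, NULL, NULL); (Mona, NULL, NULL); (Mona, NULL, NULL); (Pia, NULL, NULL); (Tom, NULL, NULL); (NULL, done, 8); (NULL, hold, 8); (NULL, new, 8); (NULL, open, 1); (NULL, open, NULL); (NULL, pending, 1); (NULL, NULL, 1); (NULL, NULL, NULL)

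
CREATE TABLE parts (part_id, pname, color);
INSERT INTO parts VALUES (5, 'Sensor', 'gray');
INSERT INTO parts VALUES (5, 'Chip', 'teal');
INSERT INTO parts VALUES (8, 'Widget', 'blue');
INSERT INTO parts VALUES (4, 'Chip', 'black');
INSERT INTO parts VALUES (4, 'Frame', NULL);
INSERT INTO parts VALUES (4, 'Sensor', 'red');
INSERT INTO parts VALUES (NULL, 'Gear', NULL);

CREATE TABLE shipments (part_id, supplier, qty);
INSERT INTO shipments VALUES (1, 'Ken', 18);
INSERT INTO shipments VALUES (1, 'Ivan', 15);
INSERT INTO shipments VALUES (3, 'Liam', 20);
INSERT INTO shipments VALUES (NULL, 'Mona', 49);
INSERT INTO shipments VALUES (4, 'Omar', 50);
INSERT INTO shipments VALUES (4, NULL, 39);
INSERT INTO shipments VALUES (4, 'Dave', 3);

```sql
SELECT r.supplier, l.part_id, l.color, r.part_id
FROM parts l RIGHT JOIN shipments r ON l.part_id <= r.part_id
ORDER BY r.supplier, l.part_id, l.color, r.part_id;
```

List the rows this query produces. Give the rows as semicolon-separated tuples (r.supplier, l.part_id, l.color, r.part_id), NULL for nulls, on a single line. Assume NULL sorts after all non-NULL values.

RIGHT JOIN keeps every row from `shipments`; unmatched rows get NULL for `parts`'s columns.
Matching on l.part_id <= r.part_id. A NULL in a compared column never satisfies the condition.
- l row (part_id=5): no match.
- l row (part_id=5): no match.
- l row (part_id=8): no match.
- l row (part_id=4): matches 3 r row(s) → 3 output row(s).
- l row (part_id=4): matches 3 r row(s) → 3 output row(s).
- l row (part_id=4): matches 3 r row(s) → 3 output row(s).
- l row (part_id=NULL): no match.
- 4 row(s) from r found no l partner → padded with NULL.

(Dave, 4, black, 4); (Dave, 4, red, 4); (Dave, 4, NULL, 4); (Ivan, NULL, NULL, 1); (Ken, NULL, NULL, 1); (Liam, NULL, NULL, 3); (Mona, NULL, NULL, NULL); (Omar, 4, black, 4); (Omar, 4, red, 4); (Omar, 4, NULL, 4); (NULL, 4, black, 4); (NULL, 4, red, 4); (NULL, 4, NULL, 4)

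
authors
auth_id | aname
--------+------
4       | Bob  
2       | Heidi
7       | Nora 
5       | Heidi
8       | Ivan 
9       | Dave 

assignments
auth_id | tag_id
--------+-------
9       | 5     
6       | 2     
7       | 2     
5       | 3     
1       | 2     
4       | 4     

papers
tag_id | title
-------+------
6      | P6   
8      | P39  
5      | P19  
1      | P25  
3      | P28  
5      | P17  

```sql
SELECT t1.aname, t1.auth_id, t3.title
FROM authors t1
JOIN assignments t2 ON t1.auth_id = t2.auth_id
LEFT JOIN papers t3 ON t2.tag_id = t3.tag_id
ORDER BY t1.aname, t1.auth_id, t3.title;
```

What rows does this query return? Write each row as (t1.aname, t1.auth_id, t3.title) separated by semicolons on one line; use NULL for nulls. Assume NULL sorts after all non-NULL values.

(Bob, 4, NULL); (Dave, 9, P17); (Dave, 9, P19); (Heidi, 5, P28); (Nora, 7, NULL)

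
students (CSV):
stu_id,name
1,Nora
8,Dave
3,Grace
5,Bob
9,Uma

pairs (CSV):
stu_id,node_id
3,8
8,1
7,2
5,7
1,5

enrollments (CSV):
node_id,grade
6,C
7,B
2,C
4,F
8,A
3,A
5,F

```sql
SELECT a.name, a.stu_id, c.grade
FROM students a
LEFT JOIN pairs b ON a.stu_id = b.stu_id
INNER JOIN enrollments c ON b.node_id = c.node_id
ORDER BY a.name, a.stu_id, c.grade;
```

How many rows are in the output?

Joins associate left-to-right: students LEFT JOIN pairs on stu_id gives 5 intermediate row(s).
Then INNER JOIN `enrollments c` on node_id: keep only rows whose b.node_id appears in c.
Result: 3 row(s).

3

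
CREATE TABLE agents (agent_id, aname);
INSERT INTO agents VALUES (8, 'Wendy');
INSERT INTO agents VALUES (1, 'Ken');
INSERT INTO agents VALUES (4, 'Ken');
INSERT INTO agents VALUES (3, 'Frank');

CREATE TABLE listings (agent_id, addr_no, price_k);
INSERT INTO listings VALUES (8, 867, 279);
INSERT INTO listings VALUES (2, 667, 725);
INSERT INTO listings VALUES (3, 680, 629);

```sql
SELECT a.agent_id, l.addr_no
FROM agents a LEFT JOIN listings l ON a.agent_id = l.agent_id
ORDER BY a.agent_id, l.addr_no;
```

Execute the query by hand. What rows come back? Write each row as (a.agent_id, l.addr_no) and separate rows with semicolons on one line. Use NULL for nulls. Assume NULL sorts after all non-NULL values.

LEFT JOIN keeps every row from `agents`; unmatched rows get NULL for `listings`'s columns.
Matching on a.agent_id = l.agent_id.
- a (agent_id=8) pairs with 1 row(s) of l.
- a (agent_id=1) has no partner → padded with NULL.
- a (agent_id=4) has no partner → padded with NULL.
- a (agent_id=3) pairs with 1 row(s) of l.
After projecting and ordering:
a.agent_id | l.addr_no
1 | NULL
3 | 680
4 | NULL
8 | 867

(1, NULL); (3, 680); (4, NULL); (8, 867)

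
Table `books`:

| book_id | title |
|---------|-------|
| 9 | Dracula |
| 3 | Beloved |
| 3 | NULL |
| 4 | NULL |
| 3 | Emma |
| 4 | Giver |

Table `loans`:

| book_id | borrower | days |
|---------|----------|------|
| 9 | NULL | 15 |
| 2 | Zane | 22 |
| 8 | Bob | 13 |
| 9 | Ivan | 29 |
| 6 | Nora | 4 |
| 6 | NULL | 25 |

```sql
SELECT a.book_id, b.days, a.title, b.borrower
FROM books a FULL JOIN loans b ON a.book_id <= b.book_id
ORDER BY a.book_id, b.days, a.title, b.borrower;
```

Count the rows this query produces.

FULL OUTER JOIN keeps every row from both sides; unmatched rows get NULL for the other side's columns.
Matching on a.book_id <= b.book_id.
Matched pairs: 27; unmatched a rows kept: 0; unmatched b rows kept: 1.
Total: 27 matched + 1 padded = 28 rows.

28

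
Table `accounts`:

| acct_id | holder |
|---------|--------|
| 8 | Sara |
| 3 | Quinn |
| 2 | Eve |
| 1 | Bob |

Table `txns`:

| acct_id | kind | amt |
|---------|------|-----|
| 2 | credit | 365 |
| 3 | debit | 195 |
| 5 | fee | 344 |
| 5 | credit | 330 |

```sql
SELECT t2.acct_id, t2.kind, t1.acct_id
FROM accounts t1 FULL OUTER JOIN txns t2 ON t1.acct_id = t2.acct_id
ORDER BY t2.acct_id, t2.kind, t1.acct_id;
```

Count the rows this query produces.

6

FULL OUTER JOIN keeps every row from both sides; unmatched rows get NULL for the other side's columns.
Matching on t1.acct_id = t2.acct_id.
- t1 (acct_id=8) has no partner → padded with NULL.
- t1 (acct_id=3) pairs with 1 row(s) of t2.
- t1 (acct_id=2) pairs with 1 row(s) of t2.
- t1 (acct_id=1) has no partner → padded with NULL.
- 2 row(s) from t2 found no t1 partner → padded with NULL.
Total: 2 matched + 4 padded = 6 rows.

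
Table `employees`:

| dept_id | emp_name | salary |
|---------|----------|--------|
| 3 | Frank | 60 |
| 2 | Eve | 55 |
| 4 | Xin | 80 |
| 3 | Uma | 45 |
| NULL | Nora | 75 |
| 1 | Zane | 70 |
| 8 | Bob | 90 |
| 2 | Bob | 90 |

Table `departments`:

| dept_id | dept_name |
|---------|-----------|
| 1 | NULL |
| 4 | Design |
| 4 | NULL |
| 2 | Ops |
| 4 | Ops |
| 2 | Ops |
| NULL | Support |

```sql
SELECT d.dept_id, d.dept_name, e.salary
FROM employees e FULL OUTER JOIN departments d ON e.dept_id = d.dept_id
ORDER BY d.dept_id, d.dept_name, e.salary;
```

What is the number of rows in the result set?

13

FULL OUTER JOIN keeps every row from both sides; unmatched rows get NULL for the other side's columns.
Matching on e.dept_id = d.dept_id. A NULL in a compared column never satisfies the condition.
Matched pairs: 8; unmatched e rows kept: 4; unmatched d rows kept: 1.
Total: 8 matched + 5 padded = 13 rows.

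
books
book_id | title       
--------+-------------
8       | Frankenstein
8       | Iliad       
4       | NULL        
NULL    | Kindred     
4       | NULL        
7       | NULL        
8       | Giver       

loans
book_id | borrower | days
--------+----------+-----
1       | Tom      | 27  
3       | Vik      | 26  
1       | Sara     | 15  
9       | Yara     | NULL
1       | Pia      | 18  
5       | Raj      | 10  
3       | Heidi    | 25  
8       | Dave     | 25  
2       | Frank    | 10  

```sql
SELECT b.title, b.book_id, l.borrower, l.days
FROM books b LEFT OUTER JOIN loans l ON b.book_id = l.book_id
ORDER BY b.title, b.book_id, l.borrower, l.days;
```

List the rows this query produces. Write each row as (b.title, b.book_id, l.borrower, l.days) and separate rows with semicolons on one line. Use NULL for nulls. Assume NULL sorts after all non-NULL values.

LEFT JOIN keeps every row from `books`; unmatched rows get NULL for `loans`'s columns.
Matching on b.book_id = l.book_id. A NULL in a compared column never satisfies the condition.
- book_id=8: 1 matching l row(s), so 1 row(s) emitted.
- book_id=8: 1 matching l row(s), so 1 row(s) emitted.
- book_id=4: no l row matches, row kept with l columns NULL.
- book_id=NULL: no l row matches, row kept with l columns NULL.
- book_id=4: no l row matches, row kept with l columns NULL.
- book_id=7: no l row matches, row kept with l columns NULL.
- book_id=8: 1 matching l row(s), so 1 row(s) emitted.
After projecting and ordering:
b.title | b.book_id | l.borrower | l.days
Frankenstein | 8 | Dave | 25
Giver | 8 | Dave | 25
Iliad | 8 | Dave | 25
Kindred | NULL | NULL | NULL
NULL | 4 | NULL | NULL
NULL | 4 | NULL | NULL
NULL | 7 | NULL | NULL

(Frankenstein, 8, Dave, 25); (Giver, 8, Dave, 25); (Iliad, 8, Dave, 25); (Kindred, NULL, NULL, NULL); (NULL, 4, NULL, NULL); (NULL, 4, NULL, NULL); (NULL, 7, NULL, NULL)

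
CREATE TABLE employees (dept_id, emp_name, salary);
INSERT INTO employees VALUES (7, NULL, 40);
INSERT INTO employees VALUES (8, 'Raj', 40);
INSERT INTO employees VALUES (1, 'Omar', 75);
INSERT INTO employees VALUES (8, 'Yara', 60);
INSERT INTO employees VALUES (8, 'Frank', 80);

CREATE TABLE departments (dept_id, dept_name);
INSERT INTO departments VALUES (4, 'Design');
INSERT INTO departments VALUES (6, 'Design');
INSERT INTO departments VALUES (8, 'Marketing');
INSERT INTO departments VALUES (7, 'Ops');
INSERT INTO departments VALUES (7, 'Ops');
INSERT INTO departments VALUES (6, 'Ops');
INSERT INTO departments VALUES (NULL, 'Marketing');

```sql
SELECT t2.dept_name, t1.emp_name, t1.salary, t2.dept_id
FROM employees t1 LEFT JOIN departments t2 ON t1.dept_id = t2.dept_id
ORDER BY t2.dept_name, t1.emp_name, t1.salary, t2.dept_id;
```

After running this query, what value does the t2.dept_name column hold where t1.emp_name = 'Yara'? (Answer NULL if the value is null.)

Marketing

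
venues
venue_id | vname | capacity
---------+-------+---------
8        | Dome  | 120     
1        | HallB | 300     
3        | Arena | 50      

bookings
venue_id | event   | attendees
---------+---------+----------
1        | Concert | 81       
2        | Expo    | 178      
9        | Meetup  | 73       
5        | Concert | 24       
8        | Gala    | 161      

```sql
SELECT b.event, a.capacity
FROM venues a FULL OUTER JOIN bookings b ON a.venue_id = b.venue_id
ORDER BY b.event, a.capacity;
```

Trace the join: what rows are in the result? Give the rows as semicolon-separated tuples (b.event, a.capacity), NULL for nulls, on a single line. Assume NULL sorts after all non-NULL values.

(Concert, 300); (Concert, NULL); (Expo, NULL); (Gala, 120); (Meetup, NULL); (NULL, 50)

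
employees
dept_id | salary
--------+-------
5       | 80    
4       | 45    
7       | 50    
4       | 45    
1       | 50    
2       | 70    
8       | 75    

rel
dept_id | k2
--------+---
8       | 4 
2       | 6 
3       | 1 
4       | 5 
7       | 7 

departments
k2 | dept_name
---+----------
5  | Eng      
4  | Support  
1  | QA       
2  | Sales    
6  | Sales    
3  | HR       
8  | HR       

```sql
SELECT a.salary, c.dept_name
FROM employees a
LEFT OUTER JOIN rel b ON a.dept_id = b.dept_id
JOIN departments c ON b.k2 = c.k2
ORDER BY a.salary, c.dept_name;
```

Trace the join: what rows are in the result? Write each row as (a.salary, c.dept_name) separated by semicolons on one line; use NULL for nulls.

(45, Eng); (45, Eng); (70, Sales); (75, Support)

Evaluate left to right. First `employees a LEFT JOIN rel b` on dept_id: 7 row(s).
Then INNER JOIN `departments c` on k2: keep only rows whose b.k2 appears in c.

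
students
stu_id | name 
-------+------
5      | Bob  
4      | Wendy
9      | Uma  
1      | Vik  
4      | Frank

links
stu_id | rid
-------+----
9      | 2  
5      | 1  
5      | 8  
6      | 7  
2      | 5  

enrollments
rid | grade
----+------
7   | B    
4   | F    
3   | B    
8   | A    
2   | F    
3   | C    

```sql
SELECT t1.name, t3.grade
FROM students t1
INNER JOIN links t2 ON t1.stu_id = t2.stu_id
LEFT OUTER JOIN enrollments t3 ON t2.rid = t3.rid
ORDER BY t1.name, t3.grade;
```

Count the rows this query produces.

Joins associate left-to-right: students INNER JOIN links on stu_id gives 3 intermediate row(s).
Then LEFT JOIN `enrollments t3` on rid: each of those 3 rows is kept; rows whose t2.rid has no match in t3 get NULL for t3's columns.
Result: 3 row(s).

3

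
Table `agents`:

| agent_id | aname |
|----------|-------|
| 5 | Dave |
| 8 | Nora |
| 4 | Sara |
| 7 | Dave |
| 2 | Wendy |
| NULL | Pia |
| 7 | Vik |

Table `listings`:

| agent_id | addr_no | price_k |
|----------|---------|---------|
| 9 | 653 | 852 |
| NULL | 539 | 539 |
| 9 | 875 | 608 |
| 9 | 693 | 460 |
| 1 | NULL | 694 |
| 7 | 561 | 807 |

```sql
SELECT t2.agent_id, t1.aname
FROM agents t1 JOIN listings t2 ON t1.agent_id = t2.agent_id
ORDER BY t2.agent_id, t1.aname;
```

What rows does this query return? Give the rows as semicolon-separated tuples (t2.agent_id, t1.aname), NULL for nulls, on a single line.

(7, Dave); (7, Vik)

INNER JOIN keeps only pairs where the ON condition holds.
Matching on t1.agent_id = t2.agent_id. A NULL in a compared column never satisfies the condition.
Matched pairs: 2.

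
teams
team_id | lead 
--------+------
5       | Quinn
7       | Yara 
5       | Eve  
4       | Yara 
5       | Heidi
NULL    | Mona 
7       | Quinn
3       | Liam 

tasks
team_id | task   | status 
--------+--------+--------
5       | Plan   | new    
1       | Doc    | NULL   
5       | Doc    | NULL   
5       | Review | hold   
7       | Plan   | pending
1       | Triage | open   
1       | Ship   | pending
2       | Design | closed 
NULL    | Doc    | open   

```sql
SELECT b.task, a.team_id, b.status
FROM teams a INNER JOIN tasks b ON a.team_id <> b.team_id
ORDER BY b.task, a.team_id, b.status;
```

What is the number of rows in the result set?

45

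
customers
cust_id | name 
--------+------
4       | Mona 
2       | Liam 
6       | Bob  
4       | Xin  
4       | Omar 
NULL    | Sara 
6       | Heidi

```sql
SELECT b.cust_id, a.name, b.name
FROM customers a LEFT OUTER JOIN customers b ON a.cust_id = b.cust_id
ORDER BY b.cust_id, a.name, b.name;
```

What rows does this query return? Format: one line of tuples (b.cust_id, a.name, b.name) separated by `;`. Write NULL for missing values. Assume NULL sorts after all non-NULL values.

LEFT JOIN keeps every row from `customers a`; unmatched rows get NULL for `customers b`'s columns.
Matching on a.cust_id = b.cust_id. A NULL in a compared column never satisfies the condition.
- a (cust_id=4) pairs with 3 row(s) of b.
- a (cust_id=2) pairs with 1 row(s) of b.
- a (cust_id=6) pairs with 2 row(s) of b.
- a (cust_id=4) pairs with 3 row(s) of b.
- a (cust_id=4) pairs with 3 row(s) of b.
- a (cust_id=NULL) has no partner → padded with NULL.
- a (cust_id=6) pairs with 2 row(s) of b.

(2, Liam, Liam); (4, Mona, Mona); (4, Mona, Omar); (4, Mona, Xin); (4, Omar, Mona); (4, Omar, Omar); (4, Omar, Xin); (4, Xin, Mona); (4, Xin, Omar); (4, Xin, Xin); (6, Bob, Bob); (6, Bob, Heidi); (6, Heidi, Bob); (6, Heidi, Heidi); (NULL, Sara, NULL)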